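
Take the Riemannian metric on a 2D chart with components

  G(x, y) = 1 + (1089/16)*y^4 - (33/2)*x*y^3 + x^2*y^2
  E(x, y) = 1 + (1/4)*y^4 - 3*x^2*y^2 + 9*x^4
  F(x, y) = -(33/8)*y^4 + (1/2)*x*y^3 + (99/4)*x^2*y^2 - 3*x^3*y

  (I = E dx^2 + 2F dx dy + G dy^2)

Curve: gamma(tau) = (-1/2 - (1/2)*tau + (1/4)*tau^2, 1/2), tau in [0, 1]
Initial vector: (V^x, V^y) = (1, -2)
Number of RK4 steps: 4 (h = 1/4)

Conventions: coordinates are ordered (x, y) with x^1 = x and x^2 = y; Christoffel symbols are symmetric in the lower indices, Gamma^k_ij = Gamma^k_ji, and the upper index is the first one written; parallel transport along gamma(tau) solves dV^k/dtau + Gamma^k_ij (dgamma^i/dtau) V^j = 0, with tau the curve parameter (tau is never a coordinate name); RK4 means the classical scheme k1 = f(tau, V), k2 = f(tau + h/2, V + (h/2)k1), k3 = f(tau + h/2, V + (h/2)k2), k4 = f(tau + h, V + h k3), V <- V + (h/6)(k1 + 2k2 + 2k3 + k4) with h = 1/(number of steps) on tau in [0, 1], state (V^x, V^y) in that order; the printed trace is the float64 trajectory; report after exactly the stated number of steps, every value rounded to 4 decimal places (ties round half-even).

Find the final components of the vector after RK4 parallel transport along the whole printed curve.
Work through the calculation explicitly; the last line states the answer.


gamma'(tau) = (-1/2 + (1/2)*tau, 0); f(tau, V)^k = -Gamma^k_ij(gamma(tau)) gamma'^i(tau) V^j; h = 1/4; intermediate values shown to 6 dp
curve data and Christoffel symbols at the stage parameters:
  tau = 0.000000: gamma = (-0.500000, 0.500000), gamma' = (-0.500000, 0.000000); Gamma_xxx = -0.278261, Gamma_xxy = -0.046377, Gamma_xyy = 0.811594, Gamma_yxx = -1.029565, Gamma_yxy = -0.171594, Gamma_yyy = 3.002899
  tau = 0.125000: gamma = (-0.558594, 0.500000), gamma' = (-0.437500, 0.000000); Gamma_xxx = -0.380627, Gamma_xxy = -0.056784, Gamma_xyy = 1.000367, Gamma_yxx = -1.098968, Gamma_yxy = -0.163949, Gamma_yyy = 2.888312
  tau = 0.250000: gamma = (-0.609375, 0.500000), gamma' = (-0.375000, 0.000000); Gamma_xxx = -0.476947, Gamma_xxy = -0.065224, Gamma_xyy = 1.155679, Gamma_yxx = -1.141565, Gamma_yxy = -0.156111, Gamma_yyy = 2.766099
  tau = 0.375000: gamma = (-0.652344, 0.500000), gamma' = (-0.312500, 0.000000); Gamma_xxx = -0.561208, Gamma_xxy = -0.071691, Gamma_xyy = 1.276439, Gamma_yxx = -1.164011, Gamma_yxy = -0.148696, Gamma_yyy = 2.647485
  tau = 0.500000: gamma = (-0.687500, 0.500000), gamma' = (-0.250000, 0.000000); Gamma_xxx = -0.630302, Gamma_xxy = -0.076400, Gamma_xyy = 1.365655, Gamma_yxx = -1.173010, Gamma_yxy = -0.142183, Gamma_yyy = 2.541521
  tau = 0.625000: gamma = (-0.714844, 0.500000), gamma' = (-0.187500, 0.000000); Gamma_xxx = -0.683263, Gamma_xxy = -0.079652, Gamma_xyy = 1.428132, Gamma_yxx = -1.174317, Gamma_yxy = -0.136897, Gamma_yyy = 2.454514
  tau = 0.750000: gamma = (-0.734375, 0.500000), gamma' = (-0.125000, 0.000000); Gamma_xxx = -0.720329, Gamma_xxy = -0.081739, Gamma_xyy = 1.468755, Gamma_yxx = -1.172316, Gamma_yxy = -0.133029, Gamma_yyy = 2.390360
  tau = 0.875000: gamma = (-0.746094, 0.500000), gamma' = (-0.062500, 0.000000); Gamma_xxx = -0.742170, Gamma_xxy = -0.082895, Gamma_xyy = 1.491464, Gamma_yxx = -1.169986, Gamma_yxy = -0.130679, Gamma_yyy = 2.351201
  tau = 1.000000: gamma = (-0.750000, 0.500000), gamma' = (0.000000, 0.000000); Gamma_xxx = -0.749376, Gamma_xxy = -0.083264, Gamma_xyy = 1.498751, Gamma_yxx = -1.169026, Gamma_yxy = -0.129892, Gamma_yyy = 2.338052
step 0: V^x = 1.0000, V^y = -2.0000
step 1: k1 = (-0.092754, -0.343188), k2 = (-0.113842, -0.328692), k3 = (-0.113448, -0.327554), k4 = (-0.122862, -0.294068); V <- V + (h/6)(k1 + 2k2 + 2k3 + k4): V^x = 0.9721, V^y = -2.0812
step 2: k1 = (-0.122956, -0.294293), k2 = (-0.120333, -0.249585), k3 = (-0.120516, -0.249964), k4 = (-0.107482, -0.200027); V <- V + (h/6)(k1 + 2k2 + 2k3 + k4): V^x = 0.9424, V^y = -2.1435
step 3: k1 = (-0.107559, -0.200171), k2 = (-0.086625, -0.148881), k3 = (-0.087056, -0.149622), k4 = (-0.060612, -0.098645); V <- V + (h/6)(k1 + 2k2 + 2k3 + k4): V^x = 0.9209, V^y = -2.1808
step 4: k1 = (-0.060639, -0.098688), k2 = (-0.031003, -0.048875), k3 = (-0.031208, -0.049197), k4 = (0.000000, 0.000000); V <- V + (h/6)(k1 + 2k2 + 2k3 + k4): V^x = 0.9132, V^y = -2.1931

Answer: V^x = 0.9132, V^y = -2.1931


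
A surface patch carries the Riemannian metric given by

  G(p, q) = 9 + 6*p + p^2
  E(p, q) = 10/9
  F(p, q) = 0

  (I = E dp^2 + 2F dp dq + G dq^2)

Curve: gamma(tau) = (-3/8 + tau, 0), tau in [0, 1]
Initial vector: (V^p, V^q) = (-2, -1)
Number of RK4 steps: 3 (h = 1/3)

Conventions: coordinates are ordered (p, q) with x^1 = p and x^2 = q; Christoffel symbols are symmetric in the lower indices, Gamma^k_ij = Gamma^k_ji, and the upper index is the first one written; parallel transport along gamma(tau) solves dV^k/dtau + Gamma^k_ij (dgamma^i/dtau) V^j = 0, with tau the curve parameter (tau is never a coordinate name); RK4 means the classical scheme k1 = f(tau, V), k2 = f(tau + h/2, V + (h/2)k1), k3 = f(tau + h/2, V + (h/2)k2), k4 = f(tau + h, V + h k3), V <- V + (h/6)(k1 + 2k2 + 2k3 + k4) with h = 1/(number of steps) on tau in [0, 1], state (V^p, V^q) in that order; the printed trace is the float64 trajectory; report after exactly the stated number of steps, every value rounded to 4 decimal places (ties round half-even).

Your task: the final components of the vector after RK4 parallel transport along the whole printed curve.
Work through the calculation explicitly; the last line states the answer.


gamma'(tau) = (1, 0); f(tau, V)^k = -Gamma^k_ij(gamma(tau)) gamma'^i(tau) V^j; h = 1/3; intermediate values shown to 6 dp
curve data and Christoffel symbols at the stage parameters:
  tau = 0.000000: gamma = (-0.375000, 0.000000), gamma' = (1.000000, 0.000000); Gamma_ppp = 0.000000, Gamma_ppq = 0.000000, Gamma_pqq = -2.362500, Gamma_qpp = 0.000000, Gamma_qpq = 0.380952, Gamma_qqq = 0.000000
  tau = 0.166667: gamma = (-0.208333, 0.000000), gamma' = (1.000000, 0.000000); Gamma_ppp = 0.000000, Gamma_ppq = 0.000000, Gamma_pqq = -2.512500, Gamma_qpp = 0.000000, Gamma_qpq = 0.358209, Gamma_qqq = 0.000000
  tau = 0.333333: gamma = (-0.041667, 0.000000), gamma' = (1.000000, 0.000000); Gamma_ppp = 0.000000, Gamma_ppq = 0.000000, Gamma_pqq = -2.662500, Gamma_qpp = 0.000000, Gamma_qpq = 0.338028, Gamma_qqq = 0.000000
  tau = 0.500000: gamma = (0.125000, 0.000000), gamma' = (1.000000, 0.000000); Gamma_ppp = 0.000000, Gamma_ppq = 0.000000, Gamma_pqq = -2.812500, Gamma_qpp = 0.000000, Gamma_qpq = 0.320000, Gamma_qqq = 0.000000
  tau = 0.666667: gamma = (0.291667, 0.000000), gamma' = (1.000000, 0.000000); Gamma_ppp = 0.000000, Gamma_ppq = 0.000000, Gamma_pqq = -2.962500, Gamma_qpp = 0.000000, Gamma_qpq = 0.303797, Gamma_qqq = 0.000000
  tau = 0.833333: gamma = (0.458333, 0.000000), gamma' = (1.000000, 0.000000); Gamma_ppp = 0.000000, Gamma_ppq = 0.000000, Gamma_pqq = -3.112500, Gamma_qpp = 0.000000, Gamma_qpq = 0.289157, Gamma_qqq = 0.000000
  tau = 1.000000: gamma = (0.625000, 0.000000), gamma' = (1.000000, 0.000000); Gamma_ppp = 0.000000, Gamma_ppq = 0.000000, Gamma_pqq = -3.262500, Gamma_qpp = 0.000000, Gamma_qpq = 0.275862, Gamma_qqq = 0.000000
step 0: V^p = -2.0000, V^q = -1.0000
step 1: k1 = (0.000000, 0.380952), k2 = (0.000000, 0.335466), k3 = (0.000000, 0.338181), k4 = (0.000000, 0.299923); V <- V + (h/6)(k1 + 2k2 + 2k3 + k4): V^p = -2.0000, V^q = -0.8873
step 2: k1 = (0.000000, 0.299940), k2 = (0.000000, 0.267947), k3 = (0.000000, 0.269653), k4 = (0.000000, 0.242260); V <- V + (h/6)(k1 + 2k2 + 2k3 + k4): V^p = -2.0000, V^q = -0.7975
step 3: k1 = (0.000000, 0.242269), k2 = (0.000000, 0.218918), k3 = (0.000000, 0.220043), k4 = (0.000000, 0.199757); V <- V + (h/6)(k1 + 2k2 + 2k3 + k4): V^p = -2.0000, V^q = -0.7241

Answer: V^p = -2.0000, V^q = -0.7241


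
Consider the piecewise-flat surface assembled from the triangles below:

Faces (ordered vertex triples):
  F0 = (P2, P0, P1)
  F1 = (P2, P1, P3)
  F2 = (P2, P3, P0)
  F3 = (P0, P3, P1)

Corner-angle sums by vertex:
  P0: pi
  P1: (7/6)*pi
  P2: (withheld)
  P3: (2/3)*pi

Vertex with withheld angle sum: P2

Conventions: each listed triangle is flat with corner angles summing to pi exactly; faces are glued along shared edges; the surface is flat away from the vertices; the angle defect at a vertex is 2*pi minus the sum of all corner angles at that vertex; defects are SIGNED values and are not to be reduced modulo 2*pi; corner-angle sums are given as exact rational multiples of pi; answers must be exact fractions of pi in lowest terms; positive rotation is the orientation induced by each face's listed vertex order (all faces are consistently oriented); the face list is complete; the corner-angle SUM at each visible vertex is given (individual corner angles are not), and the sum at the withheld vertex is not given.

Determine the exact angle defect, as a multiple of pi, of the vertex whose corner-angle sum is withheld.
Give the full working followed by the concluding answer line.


V = 4, E = 6, F = 4; chi = V - E + F = 2
Gauss-Bonnet: total defect = 2*pi*chi = 4*pi; visible defects sum to (19/6)*pi

Answer: defect(P2) = (5/6)*pi


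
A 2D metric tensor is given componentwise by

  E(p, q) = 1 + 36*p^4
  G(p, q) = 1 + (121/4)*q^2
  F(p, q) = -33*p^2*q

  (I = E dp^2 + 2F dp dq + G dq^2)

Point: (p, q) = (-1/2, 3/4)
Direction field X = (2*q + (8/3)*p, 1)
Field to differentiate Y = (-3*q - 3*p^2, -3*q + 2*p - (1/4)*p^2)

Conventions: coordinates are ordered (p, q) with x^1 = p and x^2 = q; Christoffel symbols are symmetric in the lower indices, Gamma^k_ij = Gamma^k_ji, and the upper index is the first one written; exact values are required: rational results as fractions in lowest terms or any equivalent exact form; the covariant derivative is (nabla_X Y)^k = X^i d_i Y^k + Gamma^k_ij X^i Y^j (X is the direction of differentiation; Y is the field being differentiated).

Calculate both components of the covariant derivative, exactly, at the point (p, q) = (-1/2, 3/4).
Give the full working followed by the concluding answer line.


E = 13/4, F = -99/16, G = 1153/64 at the point
E_p = -18, E_q = 0, F_p = 99/4, F_q = -33/4, G_p = 0, G_q = 363/8
EG - F^2 = 1297/64;  g^inv = (64/1297) * [[1153/64, 99/16], [99/16, 13/4]]
first-kind symbols [ij,l] = (1/2)(d_i g_jl + d_j g_il - d_l g_ij): [pp,p] = E_p/2 = -9, [pp,q] = F_p - E_q/2 = 99/4, [pq,p] = E_q/2 = 0, [pq,q] = G_p/2 = 0, [qq,p] = F_q - G_p/2 = -33/4, [qq,q] = G_q/2 = 363/16
Gamma^p_ij = (G*[ij,p] - F*[ij,q])/(EG - F^2), Gamma^q_ij = (E*[ij,q] - F*[ij,p])/(EG - F^2)
Gamma_ppp = -576/1297, Gamma_ppq = 0, Gamma_pqq = -528/1297, Gamma_qpp = 1584/1297, Gamma_qpq = 0, Gamma_qqq = 1452/1297
X = (1/6, 1), Y = (-3, -53/16) at the point

Answer: (nabla_X Y)^p = -2411/2594, (nabla_X Y)^q = -72051/10376


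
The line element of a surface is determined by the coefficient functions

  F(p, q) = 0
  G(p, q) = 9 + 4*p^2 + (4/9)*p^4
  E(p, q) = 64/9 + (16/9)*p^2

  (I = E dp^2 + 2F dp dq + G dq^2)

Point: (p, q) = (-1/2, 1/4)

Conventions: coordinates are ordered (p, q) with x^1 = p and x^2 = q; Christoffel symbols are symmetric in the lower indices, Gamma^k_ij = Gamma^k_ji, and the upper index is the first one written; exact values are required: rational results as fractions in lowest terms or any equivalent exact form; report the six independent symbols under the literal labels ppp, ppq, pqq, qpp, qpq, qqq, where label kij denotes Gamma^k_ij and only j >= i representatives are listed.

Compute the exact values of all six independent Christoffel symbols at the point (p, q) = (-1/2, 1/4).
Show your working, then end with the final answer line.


E = 68/9, F = 0, G = 361/36 at the point
E_p = -16/9, E_q = 0, F_p = 0, F_q = 0, G_p = -38/9, G_q = 0
EG - F^2 = 6137/81;  g^inv = (81/6137) * [[361/36, 0], [0, 68/9]]
first-kind symbols [ij,l] = (1/2)(d_i g_jl + d_j g_il - d_l g_ij): [pp,p] = E_p/2 = -8/9, [pp,q] = F_p - E_q/2 = 0, [pq,p] = E_q/2 = 0, [pq,q] = G_p/2 = -19/9, [qq,p] = F_q - G_p/2 = 19/9, [qq,q] = G_q/2 = 0
Gamma^p_ij = (G*[ij,p] - F*[ij,q])/(EG - F^2), Gamma^q_ij = (E*[ij,q] - F*[ij,p])/(EG - F^2)

Answer: Gamma_ppp = -2/17, Gamma_ppq = 0, Gamma_pqq = 19/68, Gamma_qpp = 0, Gamma_qpq = -4/19, Gamma_qqq = 0


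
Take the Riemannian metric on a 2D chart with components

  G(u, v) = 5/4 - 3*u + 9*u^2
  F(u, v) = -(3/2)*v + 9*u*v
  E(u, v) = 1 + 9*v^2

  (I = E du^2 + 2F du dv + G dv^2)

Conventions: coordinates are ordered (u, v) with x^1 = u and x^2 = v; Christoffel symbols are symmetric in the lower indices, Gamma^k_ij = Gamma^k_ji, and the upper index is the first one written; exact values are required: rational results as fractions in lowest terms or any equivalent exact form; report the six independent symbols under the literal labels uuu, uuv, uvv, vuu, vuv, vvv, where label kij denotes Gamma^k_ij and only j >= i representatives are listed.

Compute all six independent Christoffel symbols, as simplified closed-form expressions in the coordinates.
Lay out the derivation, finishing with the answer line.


E = 1 + 9*v^2; F = -(3/2)*v + 9*u*v; G = 5/4 - 3*u + 9*u^2
Gamma^k_ij = (1/2) g^{kl} (d_i g_jl + d_j g_il - d_l g_ij), with g^inv = (1/(EG-F^2)) [[G, -F], [-F, E]]
first partials: E_u = 0, E_v = 18*v, F_u = 9*v, F_v = -3/2 + 9*u, G_u = -3 + 18*u, G_v = 0
D = EG - F^2 = 5/4 - 3*u + 9*v^2 + 9*u^2
expanded: Gamma^u_uu = (G E_u - 2F F_u + F E_v)/(2D), Gamma^u_uv = (G E_v - F G_u)/(2D), Gamma^u_vv = (2G F_v - G G_u - F G_v)/(2D), Gamma^v_uu = (2E F_u - E E_v - F E_u)/(2D), Gamma^v_uv = (E G_u - F E_v)/(2D), Gamma^v_vv = (E G_v - 2F F_v + F G_u)/(2D); substitute and cancel common factors

Answer: Gamma_uuu = 0, Gamma_uuv = 36*v/(36*u^2 - 12*u + 36*v^2 + 5), Gamma_uvv = 0, Gamma_vuu = 0, Gamma_vuv = (36*u - 6)/(36*u^2 - 12*u + 36*v^2 + 5), Gamma_vvv = 0


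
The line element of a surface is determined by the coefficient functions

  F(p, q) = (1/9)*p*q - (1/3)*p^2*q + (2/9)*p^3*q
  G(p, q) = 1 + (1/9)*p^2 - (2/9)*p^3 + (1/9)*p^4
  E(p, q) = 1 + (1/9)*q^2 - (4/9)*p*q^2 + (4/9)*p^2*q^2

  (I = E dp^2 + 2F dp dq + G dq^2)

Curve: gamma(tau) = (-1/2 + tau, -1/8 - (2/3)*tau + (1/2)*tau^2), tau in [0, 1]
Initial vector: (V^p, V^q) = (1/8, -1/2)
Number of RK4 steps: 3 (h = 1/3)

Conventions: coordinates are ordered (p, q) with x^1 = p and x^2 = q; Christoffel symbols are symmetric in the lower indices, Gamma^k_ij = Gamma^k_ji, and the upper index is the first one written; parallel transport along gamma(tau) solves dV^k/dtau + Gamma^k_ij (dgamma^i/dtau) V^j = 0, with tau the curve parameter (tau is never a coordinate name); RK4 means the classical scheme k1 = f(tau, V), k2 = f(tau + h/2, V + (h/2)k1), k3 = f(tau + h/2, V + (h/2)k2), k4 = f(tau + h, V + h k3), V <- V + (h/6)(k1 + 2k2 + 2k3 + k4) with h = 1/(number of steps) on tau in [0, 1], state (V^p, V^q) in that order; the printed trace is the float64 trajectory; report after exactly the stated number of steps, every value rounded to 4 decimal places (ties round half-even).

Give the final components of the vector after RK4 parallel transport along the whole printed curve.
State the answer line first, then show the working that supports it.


Answer: V^p = 0.1075, V^q = -0.5151

gamma'(tau) = (1, -2/3 + tau); f(tau, V)^k = -Gamma^k_ij(gamma(tau)) gamma'^i(tau) V^j; h = 1/3; intermediate values shown to 6 dp
curve data and Christoffel symbols at the stage parameters:
  tau = 0.000000: gamma = (-0.500000, -0.125000), gamma' = (1.000000, -0.666667); Gamma_ppp = -0.006494, Gamma_ppq = -0.051948, Gamma_pqq = 0.000000, Gamma_qpp = -0.019481, Gamma_qpq = -0.155844, Gamma_qqq = 0.000000
  tau = 0.166667: gamma = (-0.333333, -0.222222), gamma' = (1.000000, -0.500000); Gamma_ppp = -0.017634, Gamma_ppq = -0.066128, Gamma_pqq = 0.000000, Gamma_qpp = -0.021161, Gamma_qpq = -0.079353, Gamma_qqq = 0.000000
  tau = 0.333333: gamma = (-0.166667, -0.291667), gamma' = (1.000000, -0.333333); Gamma_ppp = -0.024687, Gamma_ppq = -0.056428, Gamma_pqq = 0.000000, Gamma_qpp = -0.012344, Gamma_qpq = -0.028214, Gamma_qqq = 0.000000
  tau = 0.500000: gamma = (0.000000, -0.333333), gamma' = (1.000000, -0.166667); Gamma_ppp = -0.024390, Gamma_ppq = -0.036585, Gamma_pqq = 0.000000, Gamma_qpp = 0.000000, Gamma_qpq = 0.000000, Gamma_qqq = 0.000000
  tau = 0.666667: gamma = (0.166667, -0.347222), gamma' = (1.000000, 0.000000); Gamma_ppp = -0.017718, Gamma_ppq = -0.017009, Gamma_pqq = 0.000000, Gamma_qpp = 0.010631, Gamma_qpq = 0.010205, Gamma_qqq = 0.000000
  tau = 0.833333: gamma = (0.333333, -0.333333), gamma' = (1.000000, 0.166667); Gamma_ppp = -0.008174, Gamma_ppq = -0.004087, Gamma_pqq = 0.000000, Gamma_qpp = 0.016349, Gamma_qpq = 0.008174, Gamma_qqq = 0.000000
  tau = 1.000000: gamma = (0.500000, -0.291667), gamma' = (1.000000, 0.333333); Gamma_ppp = 0.000000, Gamma_ppq = 0.000000, Gamma_pqq = 0.000000, Gamma_qpp = 0.016092, Gamma_qpq = 0.000000, Gamma_qqq = 0.000000
step 0: V^p = 0.1250, V^q = -0.5000
step 1: k1 = (-0.029491, -0.088474), k2 = (-0.035892, -0.043070), k3 = (-0.035375, -0.042450), k4 = (-0.028347, -0.014173); V <- V + (h/6)(k1 + 2k2 + 2k3 + k4): V^p = 0.1139, V^q = -0.5152
step 2: k1 = (-0.028403, -0.014201), k2 = (-0.016939, 0.000000), k3 = (-0.016818, 0.000000), k4 = (-0.006845, 0.004107); V <- V + (h/6)(k1 + 2k2 + 2k3 + k4): V^p = 0.1082, V^q = -0.5158
step 3: k1 = (-0.006856, 0.004114), k2 = (-0.001158, 0.002315), k3 = (-0.001150, 0.002301), k4 = (0.000000, -0.001734); V <- V + (h/6)(k1 + 2k2 + 2k3 + k4): V^p = 0.1075, V^q = -0.5151


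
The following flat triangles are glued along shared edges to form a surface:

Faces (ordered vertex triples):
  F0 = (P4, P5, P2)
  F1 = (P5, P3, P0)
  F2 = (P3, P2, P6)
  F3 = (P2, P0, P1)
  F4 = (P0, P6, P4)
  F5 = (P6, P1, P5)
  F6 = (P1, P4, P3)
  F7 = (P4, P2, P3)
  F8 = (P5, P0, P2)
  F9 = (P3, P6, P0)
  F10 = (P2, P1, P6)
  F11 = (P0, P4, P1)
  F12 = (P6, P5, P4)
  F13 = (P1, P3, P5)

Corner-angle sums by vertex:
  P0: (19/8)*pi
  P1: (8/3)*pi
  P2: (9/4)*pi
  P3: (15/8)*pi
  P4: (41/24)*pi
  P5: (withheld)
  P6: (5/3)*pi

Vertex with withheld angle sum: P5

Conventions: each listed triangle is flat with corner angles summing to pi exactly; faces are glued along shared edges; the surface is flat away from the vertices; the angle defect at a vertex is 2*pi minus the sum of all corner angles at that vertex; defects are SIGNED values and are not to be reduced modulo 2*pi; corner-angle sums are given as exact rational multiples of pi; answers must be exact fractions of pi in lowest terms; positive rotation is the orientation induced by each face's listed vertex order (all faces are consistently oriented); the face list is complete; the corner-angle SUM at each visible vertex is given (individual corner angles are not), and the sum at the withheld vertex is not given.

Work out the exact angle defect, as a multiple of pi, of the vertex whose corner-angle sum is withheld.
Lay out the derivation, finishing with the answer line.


V = 7, E = 21, F = 14; chi = V - E + F = 0
Gauss-Bonnet: total defect = 2*pi*chi = 0; visible defects sum to (-13/24)*pi

Answer: defect(P5) = (13/24)*pi


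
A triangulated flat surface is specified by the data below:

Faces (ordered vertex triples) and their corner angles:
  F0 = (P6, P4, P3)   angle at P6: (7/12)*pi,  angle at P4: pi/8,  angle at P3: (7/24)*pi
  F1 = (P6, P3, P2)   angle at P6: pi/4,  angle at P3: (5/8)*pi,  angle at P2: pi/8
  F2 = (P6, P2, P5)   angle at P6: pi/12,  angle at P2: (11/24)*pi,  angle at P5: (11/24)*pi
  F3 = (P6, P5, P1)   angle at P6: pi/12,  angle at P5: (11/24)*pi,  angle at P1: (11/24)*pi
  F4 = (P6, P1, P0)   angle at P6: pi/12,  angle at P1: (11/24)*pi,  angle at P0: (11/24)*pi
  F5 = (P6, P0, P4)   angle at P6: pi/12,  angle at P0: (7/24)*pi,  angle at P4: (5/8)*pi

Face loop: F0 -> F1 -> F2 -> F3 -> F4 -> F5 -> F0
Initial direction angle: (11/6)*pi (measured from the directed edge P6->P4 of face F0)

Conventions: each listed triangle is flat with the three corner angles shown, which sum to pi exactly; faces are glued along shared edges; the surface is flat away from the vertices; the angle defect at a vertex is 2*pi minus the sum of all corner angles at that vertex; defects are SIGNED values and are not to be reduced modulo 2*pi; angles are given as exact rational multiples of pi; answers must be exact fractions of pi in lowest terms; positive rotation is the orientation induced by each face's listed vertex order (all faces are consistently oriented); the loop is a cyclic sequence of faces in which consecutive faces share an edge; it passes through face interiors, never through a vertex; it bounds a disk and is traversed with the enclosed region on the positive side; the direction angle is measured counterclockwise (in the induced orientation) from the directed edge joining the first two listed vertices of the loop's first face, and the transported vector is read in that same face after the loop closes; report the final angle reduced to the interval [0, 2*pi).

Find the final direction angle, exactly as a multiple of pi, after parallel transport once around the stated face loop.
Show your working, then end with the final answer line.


enclosed vertex P6: corner angles sum to (7/6)*pi, defect = 2*pi - (7/6)*pi = (5/6)*pi
adding the enclosed defects to the starting angle (mod 2*pi, induced orientation) gives the holonomy
final angle = (11/6)*pi + (5/6)*pi = (2/3)*pi (mod 2*pi)

Answer: final direction angle = (2/3)*pi


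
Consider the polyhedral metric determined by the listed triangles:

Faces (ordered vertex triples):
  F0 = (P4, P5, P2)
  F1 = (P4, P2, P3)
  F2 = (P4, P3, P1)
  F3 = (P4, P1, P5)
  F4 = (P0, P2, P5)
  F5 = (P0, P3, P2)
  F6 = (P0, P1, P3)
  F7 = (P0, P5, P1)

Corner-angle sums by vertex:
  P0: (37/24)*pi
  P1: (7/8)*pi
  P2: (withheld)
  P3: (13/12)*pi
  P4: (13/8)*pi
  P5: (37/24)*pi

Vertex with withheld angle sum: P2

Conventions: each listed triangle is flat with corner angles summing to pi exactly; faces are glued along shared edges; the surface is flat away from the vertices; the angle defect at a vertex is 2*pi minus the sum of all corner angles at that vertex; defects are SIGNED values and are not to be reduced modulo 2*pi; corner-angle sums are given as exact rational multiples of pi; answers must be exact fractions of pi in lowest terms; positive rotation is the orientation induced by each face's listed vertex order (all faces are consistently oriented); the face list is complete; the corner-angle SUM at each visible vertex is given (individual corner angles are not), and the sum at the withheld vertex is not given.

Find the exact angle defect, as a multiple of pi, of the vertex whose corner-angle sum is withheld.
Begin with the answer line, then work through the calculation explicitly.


Answer: defect(P2) = (2/3)*pi

V = 6, E = 12, F = 8; chi = V - E + F = 2
Gauss-Bonnet: total defect = 2*pi*chi = 4*pi; visible defects sum to (10/3)*pi


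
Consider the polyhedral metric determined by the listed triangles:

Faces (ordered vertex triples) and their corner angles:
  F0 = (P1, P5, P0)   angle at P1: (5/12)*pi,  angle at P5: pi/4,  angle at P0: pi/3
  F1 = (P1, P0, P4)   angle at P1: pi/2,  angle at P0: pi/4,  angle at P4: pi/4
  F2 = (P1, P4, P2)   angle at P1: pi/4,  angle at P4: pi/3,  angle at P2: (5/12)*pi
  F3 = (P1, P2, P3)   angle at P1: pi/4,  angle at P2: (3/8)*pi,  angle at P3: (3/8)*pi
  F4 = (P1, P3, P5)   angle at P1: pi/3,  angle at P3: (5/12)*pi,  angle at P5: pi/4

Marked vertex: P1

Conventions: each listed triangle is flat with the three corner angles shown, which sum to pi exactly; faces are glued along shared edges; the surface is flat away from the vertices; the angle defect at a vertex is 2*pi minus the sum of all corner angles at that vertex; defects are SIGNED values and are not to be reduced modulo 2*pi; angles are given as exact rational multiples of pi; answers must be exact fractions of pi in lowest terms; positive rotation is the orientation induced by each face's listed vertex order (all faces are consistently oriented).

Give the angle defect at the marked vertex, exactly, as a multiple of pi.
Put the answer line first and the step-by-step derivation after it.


Answer: defect(P1) = pi/4

Sum of corner angles at P1: (7/4)*pi
defect = 2*pi - (7/4)*pi


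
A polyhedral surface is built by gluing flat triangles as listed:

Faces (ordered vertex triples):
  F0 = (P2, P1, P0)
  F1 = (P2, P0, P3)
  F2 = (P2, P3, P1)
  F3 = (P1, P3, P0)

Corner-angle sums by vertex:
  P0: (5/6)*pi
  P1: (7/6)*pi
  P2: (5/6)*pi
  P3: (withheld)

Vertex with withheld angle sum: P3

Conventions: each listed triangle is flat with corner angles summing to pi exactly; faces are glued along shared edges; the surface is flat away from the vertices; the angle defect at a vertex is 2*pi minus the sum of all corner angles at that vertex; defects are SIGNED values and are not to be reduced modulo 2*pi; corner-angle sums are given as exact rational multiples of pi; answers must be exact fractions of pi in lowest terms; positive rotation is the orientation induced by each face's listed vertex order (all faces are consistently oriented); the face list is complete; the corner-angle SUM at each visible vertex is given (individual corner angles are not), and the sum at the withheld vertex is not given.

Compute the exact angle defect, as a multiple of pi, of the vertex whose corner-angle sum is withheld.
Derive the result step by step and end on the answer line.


V = 4, E = 6, F = 4; chi = V - E + F = 2
Gauss-Bonnet: total defect = 2*pi*chi = 4*pi; visible defects sum to (19/6)*pi

Answer: defect(P3) = (5/6)*pi


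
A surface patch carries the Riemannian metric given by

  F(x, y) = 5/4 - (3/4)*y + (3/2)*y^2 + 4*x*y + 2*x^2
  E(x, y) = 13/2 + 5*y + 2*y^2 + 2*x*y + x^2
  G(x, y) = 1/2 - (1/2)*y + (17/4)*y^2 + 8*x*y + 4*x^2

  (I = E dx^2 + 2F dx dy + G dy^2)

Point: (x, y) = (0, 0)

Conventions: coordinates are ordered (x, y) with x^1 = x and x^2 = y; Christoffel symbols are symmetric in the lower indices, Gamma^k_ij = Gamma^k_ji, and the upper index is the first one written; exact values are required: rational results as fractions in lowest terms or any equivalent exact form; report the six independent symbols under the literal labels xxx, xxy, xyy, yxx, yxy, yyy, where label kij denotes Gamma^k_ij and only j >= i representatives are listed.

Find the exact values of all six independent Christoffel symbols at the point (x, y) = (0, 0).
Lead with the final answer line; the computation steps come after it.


Answer: Gamma_xxx = 50/27, Gamma_xxy = 20/27, Gamma_xyy = -1/27, Gamma_yxx = -260/27, Gamma_yxy = -50/27, Gamma_yyy = -11/27

E = 13/2, F = 5/4, G = 1/2 at the point
E_x = 0, E_y = 5, F_x = 0, F_y = -3/4, G_x = 0, G_y = -1/2
EG - F^2 = 27/16;  g^inv = (16/27) * [[1/2, -5/4], [-5/4, 13/2]]
first-kind symbols [ij,l] = (1/2)(d_i g_jl + d_j g_il - d_l g_ij): [xx,x] = E_x/2 = 0, [xx,y] = F_x - E_y/2 = -5/2, [xy,x] = E_y/2 = 5/2, [xy,y] = G_x/2 = 0, [yy,x] = F_y - G_x/2 = -3/4, [yy,y] = G_y/2 = -1/4
Gamma^x_ij = (G*[ij,x] - F*[ij,y])/(EG - F^2), Gamma^y_ij = (E*[ij,y] - F*[ij,x])/(EG - F^2)


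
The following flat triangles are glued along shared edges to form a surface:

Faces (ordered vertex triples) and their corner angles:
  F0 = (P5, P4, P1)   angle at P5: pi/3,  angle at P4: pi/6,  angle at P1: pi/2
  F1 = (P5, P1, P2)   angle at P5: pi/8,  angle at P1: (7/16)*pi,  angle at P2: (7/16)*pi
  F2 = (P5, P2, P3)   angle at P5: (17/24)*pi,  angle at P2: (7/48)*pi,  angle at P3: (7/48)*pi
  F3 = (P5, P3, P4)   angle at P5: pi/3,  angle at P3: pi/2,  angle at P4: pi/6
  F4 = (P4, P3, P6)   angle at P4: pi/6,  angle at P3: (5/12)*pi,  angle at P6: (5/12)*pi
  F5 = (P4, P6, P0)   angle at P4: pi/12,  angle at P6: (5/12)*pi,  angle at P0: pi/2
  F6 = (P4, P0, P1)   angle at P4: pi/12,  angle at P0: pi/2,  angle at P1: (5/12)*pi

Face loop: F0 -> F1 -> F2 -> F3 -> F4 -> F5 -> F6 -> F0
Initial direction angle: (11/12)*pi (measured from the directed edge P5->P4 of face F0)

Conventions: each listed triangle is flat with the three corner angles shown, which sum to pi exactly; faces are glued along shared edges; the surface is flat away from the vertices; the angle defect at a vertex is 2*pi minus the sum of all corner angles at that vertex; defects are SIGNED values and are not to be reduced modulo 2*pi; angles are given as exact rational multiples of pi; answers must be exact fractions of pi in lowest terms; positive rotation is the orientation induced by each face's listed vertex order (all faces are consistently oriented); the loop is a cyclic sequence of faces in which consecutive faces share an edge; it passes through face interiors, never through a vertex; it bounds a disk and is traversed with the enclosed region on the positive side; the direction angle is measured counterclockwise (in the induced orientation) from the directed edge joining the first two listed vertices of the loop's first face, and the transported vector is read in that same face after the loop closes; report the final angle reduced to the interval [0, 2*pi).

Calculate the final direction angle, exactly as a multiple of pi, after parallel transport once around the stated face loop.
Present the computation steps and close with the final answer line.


enclosed vertex P4: corner angles sum to (2/3)*pi, defect = 2*pi - (2/3)*pi = (4/3)*pi
enclosed vertex P5: corner angles sum to (3/2)*pi, defect = 2*pi - (3/2)*pi = pi/2
adding the enclosed defects to the starting angle (mod 2*pi, induced orientation) gives the holonomy
final angle = (11/12)*pi + (11/6)*pi = (3/4)*pi (mod 2*pi)

Answer: final direction angle = (3/4)*pi


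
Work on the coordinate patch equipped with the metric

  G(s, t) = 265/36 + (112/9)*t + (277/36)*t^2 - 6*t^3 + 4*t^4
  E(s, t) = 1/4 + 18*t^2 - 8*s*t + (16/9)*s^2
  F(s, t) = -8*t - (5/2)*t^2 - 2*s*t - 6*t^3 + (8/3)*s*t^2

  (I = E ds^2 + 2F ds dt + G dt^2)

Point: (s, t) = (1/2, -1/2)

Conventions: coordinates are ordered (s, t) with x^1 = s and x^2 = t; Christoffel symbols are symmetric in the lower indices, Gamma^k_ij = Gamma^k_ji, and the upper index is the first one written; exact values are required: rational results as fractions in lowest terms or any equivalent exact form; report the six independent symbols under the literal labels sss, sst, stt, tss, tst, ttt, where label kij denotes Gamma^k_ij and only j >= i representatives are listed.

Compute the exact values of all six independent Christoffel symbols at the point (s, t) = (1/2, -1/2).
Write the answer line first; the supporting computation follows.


Answer: Gamma_sss = -14708/1337, Gamma_sst = -12870/1337, Gamma_stt = -26361/2674, Gamma_tss = 3160/191, Gamma_tst = 2244/191, Gamma_ttt = 2257/191

E = 259/36, F = 119/24, G = 65/16 at the point
E_s = 52/9, E_t = -22, F_s = 5/3, F_t = -37/3, G_s = 0, G_t = -7/4
EG - F^2 = 1337/288;  g^inv = (288/1337) * [[65/16, -119/24], [-119/24, 259/36]]
first-kind symbols [ij,l] = (1/2)(d_i g_jl + d_j g_il - d_l g_ij): [ss,s] = E_s/2 = 26/9, [ss,t] = F_s - E_t/2 = 38/3, [st,s] = E_t/2 = -11, [st,t] = G_s/2 = 0, [tt,s] = F_t - G_s/2 = -37/3, [tt,t] = G_t/2 = -7/8
Gamma^s_ij = (G*[ij,s] - F*[ij,t])/(EG - F^2), Gamma^t_ij = (E*[ij,t] - F*[ij,s])/(EG - F^2)


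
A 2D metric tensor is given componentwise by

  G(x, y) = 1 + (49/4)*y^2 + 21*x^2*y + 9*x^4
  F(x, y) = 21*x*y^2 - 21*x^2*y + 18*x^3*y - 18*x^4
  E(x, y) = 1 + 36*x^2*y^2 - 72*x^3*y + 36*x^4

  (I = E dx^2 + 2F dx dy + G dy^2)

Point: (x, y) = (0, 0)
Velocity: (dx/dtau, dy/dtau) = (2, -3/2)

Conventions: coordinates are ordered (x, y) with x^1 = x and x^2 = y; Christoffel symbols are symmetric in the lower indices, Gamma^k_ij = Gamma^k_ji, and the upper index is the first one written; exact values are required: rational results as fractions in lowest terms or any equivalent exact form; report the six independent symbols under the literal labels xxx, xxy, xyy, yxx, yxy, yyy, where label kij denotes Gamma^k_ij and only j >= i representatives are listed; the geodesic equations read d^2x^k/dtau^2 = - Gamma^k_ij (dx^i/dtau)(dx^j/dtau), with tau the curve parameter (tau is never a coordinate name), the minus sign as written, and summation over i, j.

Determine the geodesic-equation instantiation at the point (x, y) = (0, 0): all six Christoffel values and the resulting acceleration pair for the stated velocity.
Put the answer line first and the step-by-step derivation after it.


Answer: Gamma_xxx = 0, Gamma_xxy = 0, Gamma_xyy = 0, Gamma_yxx = 0, Gamma_yxy = 0, Gamma_yyy = 0; accelerations (d^2x/dtau^2, d^2y/dtau^2) = (0, 0)

E = 1, F = 0, G = 1 at the point
E_x = 0, E_y = 0, F_x = 0, F_y = 0, G_x = 0, G_y = 0
EG - F^2 = 1;  g^inv = (1) * [[1, 0], [0, 1]]
first-kind symbols [ij,l] = (1/2)(d_i g_jl + d_j g_il - d_l g_ij): [xx,x] = E_x/2 = 0, [xx,y] = F_x - E_y/2 = 0, [xy,x] = E_y/2 = 0, [xy,y] = G_x/2 = 0, [yy,x] = F_y - G_x/2 = 0, [yy,y] = G_y/2 = 0
Gamma^x_ij = (G*[ij,x] - F*[ij,y])/(EG - F^2), Gamma^y_ij = (E*[ij,y] - F*[ij,x])/(EG - F^2)
Gamma_xxx = 0, Gamma_xxy = 0, Gamma_xyy = 0, Gamma_yxx = 0, Gamma_yxy = 0, Gamma_yyy = 0
d^2x/dtau^2 = -(Gamma_xxx*(2)^2 + 2*Gamma_xxy*(2)*(-3/2) + Gamma_xyy*(-3/2)^2) = 0
d^2y/dtau^2 = -(Gamma_yxx*(2)^2 + 2*Gamma_yxy*(2)*(-3/2) + Gamma_yyy*(-3/2)^2) = 0


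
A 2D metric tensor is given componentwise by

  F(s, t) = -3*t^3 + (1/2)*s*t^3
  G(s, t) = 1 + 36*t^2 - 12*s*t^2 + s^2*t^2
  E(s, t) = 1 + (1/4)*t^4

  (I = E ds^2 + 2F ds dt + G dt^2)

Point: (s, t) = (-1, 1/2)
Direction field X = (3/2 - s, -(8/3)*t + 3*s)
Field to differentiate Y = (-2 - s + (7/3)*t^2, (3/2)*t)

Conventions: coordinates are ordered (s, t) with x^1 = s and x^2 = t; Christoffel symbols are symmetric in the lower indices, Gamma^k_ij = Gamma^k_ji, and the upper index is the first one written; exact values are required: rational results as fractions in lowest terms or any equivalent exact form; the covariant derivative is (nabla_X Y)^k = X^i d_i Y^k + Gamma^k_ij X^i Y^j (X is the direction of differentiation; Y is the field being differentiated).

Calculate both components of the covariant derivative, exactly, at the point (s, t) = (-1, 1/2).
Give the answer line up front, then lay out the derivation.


Answer: (nabla_X Y)^s = -94591/7641, (nabla_X Y)^t = -198481/15282

E = 65/64, F = -7/16, G = 53/4 at the point
E_s = 0, E_t = 1/8, F_s = 1/16, F_t = -21/8, G_s = -7/2, G_t = 49
EG - F^2 = 849/64;  g^inv = (64/849) * [[53/4, 7/16], [7/16, 65/64]]
first-kind symbols [ij,l] = (1/2)(d_i g_jl + d_j g_il - d_l g_ij): [ss,s] = E_s/2 = 0, [ss,t] = F_s - E_t/2 = 0, [st,s] = E_t/2 = 1/16, [st,t] = G_s/2 = -7/4, [tt,s] = F_t - G_s/2 = -7/8, [tt,t] = G_t/2 = 49/2
Gamma^s_ij = (G*[ij,s] - F*[ij,t])/(EG - F^2), Gamma^t_ij = (E*[ij,t] - F*[ij,s])/(EG - F^2)
Gamma_sss = 0, Gamma_sst = 4/849, Gamma_stt = -56/849, Gamma_tss = 0, Gamma_tst = -112/849, Gamma_ttt = 1568/849
X = (5/2, -13/3), Y = (-5/12, 3/4) at the point


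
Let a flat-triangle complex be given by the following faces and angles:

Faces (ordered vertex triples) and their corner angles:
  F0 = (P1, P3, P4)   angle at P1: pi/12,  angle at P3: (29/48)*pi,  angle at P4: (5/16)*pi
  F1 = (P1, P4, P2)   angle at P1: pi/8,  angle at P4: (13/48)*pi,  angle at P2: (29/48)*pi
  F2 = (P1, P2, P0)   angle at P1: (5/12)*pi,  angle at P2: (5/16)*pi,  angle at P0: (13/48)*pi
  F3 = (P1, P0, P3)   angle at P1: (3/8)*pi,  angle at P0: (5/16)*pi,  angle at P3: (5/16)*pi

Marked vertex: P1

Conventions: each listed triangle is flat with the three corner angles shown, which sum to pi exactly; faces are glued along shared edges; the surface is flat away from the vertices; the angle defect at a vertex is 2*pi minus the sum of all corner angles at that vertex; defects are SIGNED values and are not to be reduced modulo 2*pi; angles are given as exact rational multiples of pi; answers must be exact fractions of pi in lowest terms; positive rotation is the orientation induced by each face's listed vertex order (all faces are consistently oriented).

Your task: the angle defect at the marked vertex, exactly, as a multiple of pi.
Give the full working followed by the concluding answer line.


Sum of corner angles at P1: pi
defect = 2*pi - pi

Answer: defect(P1) = pi


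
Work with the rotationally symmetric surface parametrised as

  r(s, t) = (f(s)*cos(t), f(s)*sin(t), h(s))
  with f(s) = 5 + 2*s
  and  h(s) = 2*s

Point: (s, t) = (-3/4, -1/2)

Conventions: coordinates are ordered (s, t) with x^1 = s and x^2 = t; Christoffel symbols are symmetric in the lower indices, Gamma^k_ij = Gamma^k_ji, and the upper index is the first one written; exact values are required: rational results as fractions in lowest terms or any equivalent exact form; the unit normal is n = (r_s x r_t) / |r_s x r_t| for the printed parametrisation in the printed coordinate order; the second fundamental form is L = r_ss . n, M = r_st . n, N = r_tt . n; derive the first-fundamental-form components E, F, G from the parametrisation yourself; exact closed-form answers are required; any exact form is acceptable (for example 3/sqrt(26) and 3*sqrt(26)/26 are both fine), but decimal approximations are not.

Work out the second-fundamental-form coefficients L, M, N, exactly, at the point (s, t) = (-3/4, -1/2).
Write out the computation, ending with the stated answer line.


f = 7/2, f' = 2, f'' = 0, h' = 2, h'' = 0
E = 8, F = 0, G = 49/4; answer radicand W^2 = 8
unnormalised second-form numerators: l = 0, m = 0, n = 7; L = l/sqrt(8), and similarly M = m/sqrt(W^2), N = n/sqrt(W^2)

Answer: L = 0, M = 0, N = 7*sqrt(2)/4


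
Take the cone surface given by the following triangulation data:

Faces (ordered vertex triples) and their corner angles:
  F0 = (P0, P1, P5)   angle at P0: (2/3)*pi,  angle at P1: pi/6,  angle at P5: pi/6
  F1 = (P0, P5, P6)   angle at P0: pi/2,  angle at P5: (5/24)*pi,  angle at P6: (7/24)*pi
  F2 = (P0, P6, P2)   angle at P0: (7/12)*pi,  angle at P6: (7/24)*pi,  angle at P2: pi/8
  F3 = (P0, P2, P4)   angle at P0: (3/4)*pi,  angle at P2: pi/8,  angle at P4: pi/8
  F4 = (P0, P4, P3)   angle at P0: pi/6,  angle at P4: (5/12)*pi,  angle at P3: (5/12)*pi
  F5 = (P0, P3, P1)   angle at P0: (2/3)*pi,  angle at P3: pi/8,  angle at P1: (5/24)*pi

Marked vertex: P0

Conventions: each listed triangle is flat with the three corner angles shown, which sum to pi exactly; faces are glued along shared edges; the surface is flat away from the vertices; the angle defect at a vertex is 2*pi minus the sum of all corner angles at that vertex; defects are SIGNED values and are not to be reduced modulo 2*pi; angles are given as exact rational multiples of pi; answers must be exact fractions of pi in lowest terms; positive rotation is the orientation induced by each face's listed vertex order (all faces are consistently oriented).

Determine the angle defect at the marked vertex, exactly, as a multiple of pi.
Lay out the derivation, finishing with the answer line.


Sum of corner angles at P0: (10/3)*pi
defect = 2*pi - (10/3)*pi

Answer: defect(P0) = (-4/3)*pi


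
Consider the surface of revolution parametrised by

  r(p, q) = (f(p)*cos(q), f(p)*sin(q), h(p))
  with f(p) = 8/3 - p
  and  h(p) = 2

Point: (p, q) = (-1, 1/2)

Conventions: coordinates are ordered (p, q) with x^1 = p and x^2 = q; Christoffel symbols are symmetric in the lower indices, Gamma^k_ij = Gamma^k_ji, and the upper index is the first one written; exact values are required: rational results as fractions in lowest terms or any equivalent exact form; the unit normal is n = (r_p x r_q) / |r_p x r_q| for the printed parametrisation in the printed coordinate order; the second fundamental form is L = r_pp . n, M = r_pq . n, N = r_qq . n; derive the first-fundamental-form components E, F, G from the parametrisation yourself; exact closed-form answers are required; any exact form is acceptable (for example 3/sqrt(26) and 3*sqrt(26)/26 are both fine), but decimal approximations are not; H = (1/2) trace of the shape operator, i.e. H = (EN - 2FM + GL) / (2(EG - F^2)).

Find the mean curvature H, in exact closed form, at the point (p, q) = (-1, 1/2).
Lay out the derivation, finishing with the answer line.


f = 11/3, f' = -1, f'' = 0, h' = 0, h'' = 0
E = 1, F = 0, G = 121/9; answer radicand W^2 = 1
unnormalised second-form numerators: l = 0, m = 0, n = 0; L = l/sqrt(1), and similarly M = m/sqrt(W^2), N = n/sqrt(W^2)
H = (E*n - 2*F*m + G*l) / (2*(EG - F^2)*sqrt(W^2)); E*n - 2*F*m + G*l = 0, EG - F^2 = 121/9, so H = (0)/sqrt(1)

Answer: H = 0


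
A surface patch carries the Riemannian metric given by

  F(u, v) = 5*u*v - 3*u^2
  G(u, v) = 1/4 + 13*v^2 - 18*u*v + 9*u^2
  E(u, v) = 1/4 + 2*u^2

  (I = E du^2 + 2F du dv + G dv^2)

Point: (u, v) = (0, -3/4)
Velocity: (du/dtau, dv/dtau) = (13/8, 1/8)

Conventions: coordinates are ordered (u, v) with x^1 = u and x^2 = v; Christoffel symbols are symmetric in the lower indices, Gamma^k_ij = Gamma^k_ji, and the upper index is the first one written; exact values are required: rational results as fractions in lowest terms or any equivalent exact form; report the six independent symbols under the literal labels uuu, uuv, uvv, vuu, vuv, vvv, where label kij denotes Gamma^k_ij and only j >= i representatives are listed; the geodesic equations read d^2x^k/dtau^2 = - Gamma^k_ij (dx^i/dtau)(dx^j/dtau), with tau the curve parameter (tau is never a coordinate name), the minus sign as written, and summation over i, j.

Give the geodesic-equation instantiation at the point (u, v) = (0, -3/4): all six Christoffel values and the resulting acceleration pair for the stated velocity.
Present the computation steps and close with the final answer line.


E = 1/4, F = 0, G = 121/16 at the point
E_u = 0, E_v = 0, F_u = -15/4, F_v = 0, G_u = 27/2, G_v = -39/2
EG - F^2 = 121/64;  g^inv = (64/121) * [[121/16, 0], [0, 1/4]]
first-kind symbols [ij,l] = (1/2)(d_i g_jl + d_j g_il - d_l g_ij): [uu,u] = E_u/2 = 0, [uu,v] = F_u - E_v/2 = -15/4, [uv,u] = E_v/2 = 0, [uv,v] = G_u/2 = 27/4, [vv,u] = F_v - G_u/2 = -27/4, [vv,v] = G_v/2 = -39/4
Gamma^u_ij = (G*[ij,u] - F*[ij,v])/(EG - F^2), Gamma^v_ij = (E*[ij,v] - F*[ij,u])/(EG - F^2)
Gamma_uuu = 0, Gamma_uuv = 0, Gamma_uvv = -27, Gamma_vuu = -60/121, Gamma_vuv = 108/121, Gamma_vvv = -156/121
d^2u/dtau^2 = -(Gamma_uuu*(13/8)^2 + 2*Gamma_uuv*(13/8)*(1/8) + Gamma_uvv*(1/8)^2) = 27/64
d^2v/dtau^2 = -(Gamma_vuu*(13/8)^2 + 2*Gamma_vuv*(13/8)*(1/8) + Gamma_vvv*(1/8)^2) = 117/121

Answer: Gamma_uuu = 0, Gamma_uuv = 0, Gamma_uvv = -27, Gamma_vuu = -60/121, Gamma_vuv = 108/121, Gamma_vvv = -156/121; accelerations (d^2u/dtau^2, d^2v/dtau^2) = (27/64, 117/121)
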